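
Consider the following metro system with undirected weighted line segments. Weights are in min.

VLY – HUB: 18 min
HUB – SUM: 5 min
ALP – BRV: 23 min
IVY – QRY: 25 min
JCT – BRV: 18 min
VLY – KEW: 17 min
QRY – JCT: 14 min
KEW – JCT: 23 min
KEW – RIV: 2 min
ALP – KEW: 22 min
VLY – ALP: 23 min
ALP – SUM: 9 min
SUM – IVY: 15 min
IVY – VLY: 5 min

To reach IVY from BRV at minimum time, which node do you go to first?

ALP

Candidate routes:
BRV - ALP - VLY - IVY: 23+23+5 = 51
BRV - JCT - QRY - IVY: 18+14+25 = 57
BRV - ALP - SUM - IVY: 23+9+15 = 47
Cheapest is BRV - ALP - SUM - IVY at 47 min.
So from BRV the first move is to ALP.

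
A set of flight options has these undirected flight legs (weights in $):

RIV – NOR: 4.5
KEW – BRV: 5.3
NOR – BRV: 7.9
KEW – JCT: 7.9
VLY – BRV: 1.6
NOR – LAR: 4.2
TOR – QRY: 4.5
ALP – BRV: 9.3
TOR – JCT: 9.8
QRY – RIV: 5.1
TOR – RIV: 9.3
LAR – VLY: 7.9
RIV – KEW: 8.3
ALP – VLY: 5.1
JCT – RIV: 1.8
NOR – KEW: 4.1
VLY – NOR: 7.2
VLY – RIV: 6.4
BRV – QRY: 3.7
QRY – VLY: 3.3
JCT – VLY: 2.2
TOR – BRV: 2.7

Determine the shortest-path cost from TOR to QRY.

$4.5

Settle nodes by increasing distance from TOR:
TOR: 0
BRV: 2.7  (via TOR)
VLY: 4.3  (via BRV)
QRY: 4.5  (via TOR)
Shortest route: TOR–QRY = $4.5.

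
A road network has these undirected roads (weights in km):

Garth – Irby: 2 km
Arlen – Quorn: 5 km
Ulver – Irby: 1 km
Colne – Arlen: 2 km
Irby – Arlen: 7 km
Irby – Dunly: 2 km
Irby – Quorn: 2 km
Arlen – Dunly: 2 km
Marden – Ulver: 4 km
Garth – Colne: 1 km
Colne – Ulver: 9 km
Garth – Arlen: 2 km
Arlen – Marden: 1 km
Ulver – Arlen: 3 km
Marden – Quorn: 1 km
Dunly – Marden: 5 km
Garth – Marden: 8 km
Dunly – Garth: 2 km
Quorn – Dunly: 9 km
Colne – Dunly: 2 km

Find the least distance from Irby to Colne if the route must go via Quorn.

6 km

Best Irby to Quorn: Irby–Quorn costing 2
Shortest Quorn→Colne: Quorn–Marden–Arlen–Colne = 4
Total via Quorn: 2 + 4 = 6 km.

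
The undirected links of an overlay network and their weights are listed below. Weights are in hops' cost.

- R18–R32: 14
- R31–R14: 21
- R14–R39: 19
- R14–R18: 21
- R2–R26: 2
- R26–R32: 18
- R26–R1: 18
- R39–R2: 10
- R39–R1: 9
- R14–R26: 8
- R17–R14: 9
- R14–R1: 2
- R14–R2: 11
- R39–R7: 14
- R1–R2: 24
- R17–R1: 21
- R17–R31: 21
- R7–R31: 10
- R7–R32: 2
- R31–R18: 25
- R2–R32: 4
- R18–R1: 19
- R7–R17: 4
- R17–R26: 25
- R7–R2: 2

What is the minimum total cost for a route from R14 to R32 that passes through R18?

35 hops' cost

Shortest R14→R18: R14–R18 = 21
Shortest R18→R32: R18–R32 = 14
Total via R18: 21 + 14 = 35 hops' cost.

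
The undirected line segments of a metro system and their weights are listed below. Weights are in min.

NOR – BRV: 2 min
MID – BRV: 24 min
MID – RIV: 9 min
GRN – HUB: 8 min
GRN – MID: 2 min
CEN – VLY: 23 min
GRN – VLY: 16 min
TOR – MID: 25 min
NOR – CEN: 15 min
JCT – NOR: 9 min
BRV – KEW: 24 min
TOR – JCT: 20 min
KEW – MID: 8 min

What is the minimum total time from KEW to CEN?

Settle nodes by increasing distance from KEW:
KEW: 0
MID: 8  (via KEW)
GRN: 10  (via MID)
RIV: 17  (via MID)
HUB: 18  (via GRN)
BRV: 24  (via KEW)
VLY: 26  (via GRN)
NOR: 26  (via BRV)
TOR: 33  (via MID)
JCT: 35  (via NOR)
CEN: 41  (via NOR)
Shortest route: KEW–BRV–NOR–CEN = 41 min.

41 min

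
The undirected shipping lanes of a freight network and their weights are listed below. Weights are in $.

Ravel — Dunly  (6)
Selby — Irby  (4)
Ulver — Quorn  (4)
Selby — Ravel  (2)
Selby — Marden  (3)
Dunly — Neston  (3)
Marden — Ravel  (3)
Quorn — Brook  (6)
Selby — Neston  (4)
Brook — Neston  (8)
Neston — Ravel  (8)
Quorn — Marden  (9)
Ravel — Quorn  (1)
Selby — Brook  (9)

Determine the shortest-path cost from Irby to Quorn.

$7

Compare a few routes:
Irby–Selby–Marden–Quorn: 4+3+9 = 16
Irby–Selby–Ravel–Quorn: 4+2+1 = 7
Irby–Selby–Marden–Ravel–Quorn: 4+3+3+1 = 11
Cheapest is Irby–Selby–Ravel–Quorn at $7.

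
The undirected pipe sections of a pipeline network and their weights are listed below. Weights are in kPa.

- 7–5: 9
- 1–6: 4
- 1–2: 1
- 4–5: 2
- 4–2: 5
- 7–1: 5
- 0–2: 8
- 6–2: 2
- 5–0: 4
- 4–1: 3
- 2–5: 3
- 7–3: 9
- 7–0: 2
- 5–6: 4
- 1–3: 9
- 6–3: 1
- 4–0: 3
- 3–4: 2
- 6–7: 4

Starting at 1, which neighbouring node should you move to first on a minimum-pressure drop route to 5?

Compare a few routes:
1–4–5: 3+2 = 5
1–2–6–5: 1+2+4 = 7
1–2–6–3–4–5: 1+2+1+2+2 = 8
1–2–5: 1+3 = 4
The minimum is 4 kPa via 1–2–5.
So from 1 the first move is to 2.

2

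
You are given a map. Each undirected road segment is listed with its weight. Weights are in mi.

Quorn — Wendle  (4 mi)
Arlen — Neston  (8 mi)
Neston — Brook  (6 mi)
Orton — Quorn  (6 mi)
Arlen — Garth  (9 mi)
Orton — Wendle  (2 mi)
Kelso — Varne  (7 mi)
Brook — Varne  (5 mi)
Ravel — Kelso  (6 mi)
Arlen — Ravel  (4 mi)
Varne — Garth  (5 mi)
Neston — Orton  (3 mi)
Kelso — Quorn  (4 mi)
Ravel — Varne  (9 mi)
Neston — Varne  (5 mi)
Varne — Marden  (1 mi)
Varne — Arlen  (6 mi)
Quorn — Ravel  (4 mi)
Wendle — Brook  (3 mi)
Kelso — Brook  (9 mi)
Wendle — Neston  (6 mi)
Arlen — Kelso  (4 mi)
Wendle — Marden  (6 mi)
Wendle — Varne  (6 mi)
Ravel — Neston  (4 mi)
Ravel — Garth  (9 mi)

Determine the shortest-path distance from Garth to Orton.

13 mi

Shortest distances from Garth:
Garth: 0
Varne: 5  (via Garth)
Marden: 6  (via Varne)
Ravel: 9  (via Garth)
Arlen: 9  (via Garth)
Neston: 10  (via Varne)
Brook: 10  (via Varne)
Wendle: 11  (via Varne)
Kelso: 12  (via Varne)
Quorn: 13  (via Ravel)
Orton: 13  (via Neston)
Shortest route: Garth–Varne–Neston–Orton = 13 mi.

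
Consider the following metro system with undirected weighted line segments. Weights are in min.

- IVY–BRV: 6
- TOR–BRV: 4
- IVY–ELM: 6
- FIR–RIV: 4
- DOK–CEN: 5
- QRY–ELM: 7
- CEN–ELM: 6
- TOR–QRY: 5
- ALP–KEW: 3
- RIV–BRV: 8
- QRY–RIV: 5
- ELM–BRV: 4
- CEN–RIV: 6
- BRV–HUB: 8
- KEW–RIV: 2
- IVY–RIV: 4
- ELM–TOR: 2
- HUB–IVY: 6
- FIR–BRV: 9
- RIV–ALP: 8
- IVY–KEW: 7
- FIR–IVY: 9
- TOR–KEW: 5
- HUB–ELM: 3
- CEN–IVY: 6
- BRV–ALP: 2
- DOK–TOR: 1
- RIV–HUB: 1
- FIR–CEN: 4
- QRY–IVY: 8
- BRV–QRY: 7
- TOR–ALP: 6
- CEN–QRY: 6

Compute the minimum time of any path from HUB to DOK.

6 min

Shortest distances from HUB:
HUB: 0
RIV: 1  (via HUB)
KEW: 3  (via RIV)
ELM: 3  (via HUB)
FIR: 5  (via RIV)
IVY: 5  (via RIV)
TOR: 5  (via ELM)
DOK: 6  (via TOR)
Shortest route: HUB–ELM–TOR–DOK = 6 min.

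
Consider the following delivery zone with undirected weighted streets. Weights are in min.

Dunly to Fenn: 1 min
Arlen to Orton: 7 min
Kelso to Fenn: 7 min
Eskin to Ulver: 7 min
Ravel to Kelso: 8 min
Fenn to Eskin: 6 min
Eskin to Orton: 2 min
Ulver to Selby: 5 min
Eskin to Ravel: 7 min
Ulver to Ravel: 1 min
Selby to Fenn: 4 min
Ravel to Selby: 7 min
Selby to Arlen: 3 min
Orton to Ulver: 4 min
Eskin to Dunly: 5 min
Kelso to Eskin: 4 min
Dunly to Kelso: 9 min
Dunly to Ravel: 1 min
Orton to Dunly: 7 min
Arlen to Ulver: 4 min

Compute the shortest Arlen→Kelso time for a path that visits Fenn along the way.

Shortest Arlen→Fenn: Arlen–Selby–Fenn = 7
Shortest Fenn→Kelso: Fenn–Kelso = 7
Total via Fenn: 7 + 7 = 14 min.

14 min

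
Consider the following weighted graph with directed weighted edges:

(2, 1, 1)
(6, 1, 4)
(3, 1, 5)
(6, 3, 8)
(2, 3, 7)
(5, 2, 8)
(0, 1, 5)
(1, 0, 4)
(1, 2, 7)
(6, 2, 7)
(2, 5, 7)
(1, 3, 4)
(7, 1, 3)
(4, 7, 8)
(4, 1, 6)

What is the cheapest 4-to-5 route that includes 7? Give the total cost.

25

Shortest 4→7: 4–7 = 8
Shortest 7→5: 7–1–2–5 = 17
Total via 7: 8 + 17 = 25.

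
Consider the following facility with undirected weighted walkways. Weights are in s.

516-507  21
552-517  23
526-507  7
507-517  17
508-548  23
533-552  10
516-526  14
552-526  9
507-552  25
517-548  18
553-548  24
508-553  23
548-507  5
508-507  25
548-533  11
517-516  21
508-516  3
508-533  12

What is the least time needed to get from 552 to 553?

Candidate routes:
552 - 526 - 516 - 508 - 553: 9+14+3+23 = 49
552 - 533 - 548 - 553: 10+11+24 = 45
Cheapest is 552 - 533 - 548 - 553 at 45 s.

45 s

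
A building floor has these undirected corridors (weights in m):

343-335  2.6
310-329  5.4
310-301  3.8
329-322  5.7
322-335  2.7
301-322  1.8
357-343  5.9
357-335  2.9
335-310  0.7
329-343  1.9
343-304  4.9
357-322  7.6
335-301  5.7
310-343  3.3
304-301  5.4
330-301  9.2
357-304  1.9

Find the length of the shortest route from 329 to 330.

Compare a few routes:
329 - 322 - 301 - 330: 5.7+1.8+9.2 = 16.7
329 - 343 - 335 - 310 - 301 - 330: 1.9+2.6+0.7+3.8+9.2 = 18.2
Cheapest is 329 - 322 - 301 - 330 at 16.7 m.

16.7 m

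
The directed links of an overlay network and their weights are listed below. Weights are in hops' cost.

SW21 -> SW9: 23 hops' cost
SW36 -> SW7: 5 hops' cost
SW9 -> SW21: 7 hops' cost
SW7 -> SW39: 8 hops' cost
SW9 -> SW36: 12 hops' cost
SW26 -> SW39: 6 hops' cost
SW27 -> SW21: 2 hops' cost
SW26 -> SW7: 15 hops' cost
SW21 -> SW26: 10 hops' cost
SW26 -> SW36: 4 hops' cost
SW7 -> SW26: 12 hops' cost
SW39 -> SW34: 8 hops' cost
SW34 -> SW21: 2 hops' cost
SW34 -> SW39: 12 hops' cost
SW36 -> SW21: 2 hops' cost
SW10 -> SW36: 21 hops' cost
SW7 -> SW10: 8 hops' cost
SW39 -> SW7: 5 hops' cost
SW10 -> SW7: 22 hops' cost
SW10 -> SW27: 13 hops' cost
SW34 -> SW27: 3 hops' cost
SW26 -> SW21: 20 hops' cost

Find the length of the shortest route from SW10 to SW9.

38 hops' cost

Running Dijkstra from SW10:
SW10: 0
SW27: 13  (via SW10)
SW21: 15  (via SW27)
SW36: 21  (via SW10)
SW7: 22  (via SW10)
SW26: 25  (via SW21)
SW39: 30  (via SW7)
SW34: 38  (via SW39)
SW9: 38  (via SW21)
Shortest route: SW10–SW27–SW21–SW9 = 38 hops' cost.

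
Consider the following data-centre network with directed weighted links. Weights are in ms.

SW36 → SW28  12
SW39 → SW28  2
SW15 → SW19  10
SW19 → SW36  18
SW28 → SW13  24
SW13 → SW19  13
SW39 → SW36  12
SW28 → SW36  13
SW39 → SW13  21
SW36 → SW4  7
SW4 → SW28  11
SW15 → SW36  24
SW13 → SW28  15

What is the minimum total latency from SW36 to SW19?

Compare a few routes:
SW36 - SW28 - SW13 - SW19: 12+24+13 = 49
SW36 - SW4 - SW28 - SW13 - SW19: 7+11+24+13 = 55
The minimum is 49 ms via SW36 - SW28 - SW13 - SW19.

49 ms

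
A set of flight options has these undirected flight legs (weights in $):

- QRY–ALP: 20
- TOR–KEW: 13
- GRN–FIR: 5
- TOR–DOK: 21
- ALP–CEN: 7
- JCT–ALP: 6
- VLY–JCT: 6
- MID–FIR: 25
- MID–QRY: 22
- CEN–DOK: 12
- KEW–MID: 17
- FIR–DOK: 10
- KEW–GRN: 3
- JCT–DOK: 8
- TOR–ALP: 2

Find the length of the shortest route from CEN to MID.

Enumerating some paths:
CEN → DOK → FIR → MID: 12+10+25 = 47
CEN → DOK → FIR → GRN → KEW → MID: 12+10+5+3+17 = 47
CEN → ALP → TOR → KEW → MID: 7+2+13+17 = 39
Cheapest is CEN → ALP → TOR → KEW → MID at $39.

$39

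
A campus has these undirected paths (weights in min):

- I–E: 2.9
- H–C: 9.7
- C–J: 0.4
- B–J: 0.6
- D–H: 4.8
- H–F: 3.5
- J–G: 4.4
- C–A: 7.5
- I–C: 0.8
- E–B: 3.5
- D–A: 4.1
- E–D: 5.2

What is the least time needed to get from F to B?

14.2 min

Settle nodes by increasing distance from F:
F: 0
H: 3.5  (via F)
D: 8.3  (via H)
A: 12.4  (via D)
C: 13.2  (via H)
E: 13.5  (via D)
J: 13.6  (via C)
I: 14  (via C)
B: 14.2  (via J)
Shortest route: F–H–C–J–B = 14.2 min.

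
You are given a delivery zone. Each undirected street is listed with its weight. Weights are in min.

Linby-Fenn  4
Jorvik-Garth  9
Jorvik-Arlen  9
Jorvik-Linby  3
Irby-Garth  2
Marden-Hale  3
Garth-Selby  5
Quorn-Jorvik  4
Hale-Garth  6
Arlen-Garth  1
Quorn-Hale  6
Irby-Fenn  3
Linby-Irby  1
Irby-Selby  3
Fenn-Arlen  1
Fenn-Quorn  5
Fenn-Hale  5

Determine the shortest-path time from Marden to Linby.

Compare a few routes:
Marden - Hale - Fenn - Arlen - Garth - Irby - Linby: 3+5+1+1+2+1 = 13
Marden - Hale - Fenn - Linby: 3+5+4 = 12
The minimum is 12 min via Marden - Hale - Fenn - Linby.

12 min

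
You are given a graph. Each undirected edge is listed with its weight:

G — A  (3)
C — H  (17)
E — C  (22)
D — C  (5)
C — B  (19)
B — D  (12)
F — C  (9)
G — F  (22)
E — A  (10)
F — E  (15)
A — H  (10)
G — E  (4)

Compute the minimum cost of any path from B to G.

Shortest distances from B:
B: 0
D: 12  (via B)
C: 17  (via D)
F: 26  (via C)
H: 34  (via C)
E: 39  (via C)
G: 43  (via E)
Shortest route: B → D → C → E → G = 43.

43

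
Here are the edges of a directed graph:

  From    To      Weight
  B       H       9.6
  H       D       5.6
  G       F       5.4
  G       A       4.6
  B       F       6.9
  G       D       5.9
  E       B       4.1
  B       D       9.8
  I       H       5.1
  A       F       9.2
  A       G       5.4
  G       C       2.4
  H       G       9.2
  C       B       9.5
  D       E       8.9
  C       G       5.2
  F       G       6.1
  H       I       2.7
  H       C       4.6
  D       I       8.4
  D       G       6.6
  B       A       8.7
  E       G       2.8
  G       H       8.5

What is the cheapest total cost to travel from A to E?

Candidate routes:
A–G–D–E: 5.4+5.9+8.9 = 20.2
A–F–G–D–E: 9.2+6.1+5.9+8.9 = 30.1
A–G–H–D–E: 5.4+8.5+5.6+8.9 = 28.4
Cheapest is A–G–D–E at 20.2.

20.2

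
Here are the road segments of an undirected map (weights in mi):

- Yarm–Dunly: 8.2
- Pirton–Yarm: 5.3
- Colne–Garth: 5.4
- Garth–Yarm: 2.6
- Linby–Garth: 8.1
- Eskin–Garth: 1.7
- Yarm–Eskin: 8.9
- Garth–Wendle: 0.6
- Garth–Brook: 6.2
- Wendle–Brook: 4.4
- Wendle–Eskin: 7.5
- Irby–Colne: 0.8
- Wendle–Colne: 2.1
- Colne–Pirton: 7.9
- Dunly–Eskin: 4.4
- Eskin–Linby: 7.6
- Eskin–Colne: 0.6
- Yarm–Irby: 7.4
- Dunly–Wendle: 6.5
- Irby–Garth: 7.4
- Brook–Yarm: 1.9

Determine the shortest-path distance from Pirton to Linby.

Shortest distances from Pirton:
Pirton: 0
Yarm: 5.3  (via Pirton)
Brook: 7.2  (via Yarm)
Garth: 7.9  (via Yarm)
Colne: 7.9  (via Pirton)
Wendle: 8.5  (via Garth)
Eskin: 8.5  (via Colne)
Irby: 8.7  (via Colne)
Dunly: 12.9  (via Eskin)
Linby: 16  (via Garth)
Shortest route: Pirton → Yarm → Garth → Linby = 16 mi.

16 mi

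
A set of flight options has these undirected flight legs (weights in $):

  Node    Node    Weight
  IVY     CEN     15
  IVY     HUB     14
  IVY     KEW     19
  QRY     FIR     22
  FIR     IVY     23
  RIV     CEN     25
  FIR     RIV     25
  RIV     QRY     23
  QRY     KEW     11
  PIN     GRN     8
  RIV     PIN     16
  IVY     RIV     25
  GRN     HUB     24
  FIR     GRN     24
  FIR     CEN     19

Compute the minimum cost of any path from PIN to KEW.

Running Dijkstra from PIN:
PIN: 0
GRN: 8  (via PIN)
RIV: 16  (via PIN)
FIR: 32  (via GRN)
HUB: 32  (via GRN)
QRY: 39  (via RIV)
IVY: 41  (via RIV)
CEN: 41  (via RIV)
KEW: 50  (via QRY)
Shortest route: PIN–RIV–QRY–KEW = $50.

$50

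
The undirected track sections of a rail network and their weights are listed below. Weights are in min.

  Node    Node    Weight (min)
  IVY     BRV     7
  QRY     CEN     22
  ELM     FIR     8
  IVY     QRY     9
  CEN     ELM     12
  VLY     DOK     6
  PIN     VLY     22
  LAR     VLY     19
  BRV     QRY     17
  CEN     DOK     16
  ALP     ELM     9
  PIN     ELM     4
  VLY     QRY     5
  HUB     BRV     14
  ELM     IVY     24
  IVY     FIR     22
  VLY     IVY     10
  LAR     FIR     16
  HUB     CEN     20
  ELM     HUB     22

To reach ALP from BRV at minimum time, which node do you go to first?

IVY

Compare a few routes:
BRV → IVY → ELM → ALP: 7+24+9 = 40
BRV → HUB → ELM → ALP: 14+22+9 = 45
BRV → IVY → FIR → ELM → ALP: 7+22+8+9 = 46
Cheapest is BRV → IVY → ELM → ALP at 40 min.
So from BRV the first move is to IVY.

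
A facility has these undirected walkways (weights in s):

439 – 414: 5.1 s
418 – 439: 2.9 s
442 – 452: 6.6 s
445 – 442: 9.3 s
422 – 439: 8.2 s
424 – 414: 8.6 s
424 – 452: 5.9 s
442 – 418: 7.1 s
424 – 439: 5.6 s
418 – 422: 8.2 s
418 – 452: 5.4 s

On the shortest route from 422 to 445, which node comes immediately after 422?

418

Candidate routes:
422–418–442–445: 8.2+7.1+9.3 = 24.6
422–418–452–442–445: 8.2+5.4+6.6+9.3 = 29.5
422–439–418–442–445: 8.2+2.9+7.1+9.3 = 27.5
422–439–418–452–442–445: 8.2+2.9+5.4+6.6+9.3 = 32.4
Cheapest is 422–418–442–445 at 24.6 s.
So from 422 the first move is to 418.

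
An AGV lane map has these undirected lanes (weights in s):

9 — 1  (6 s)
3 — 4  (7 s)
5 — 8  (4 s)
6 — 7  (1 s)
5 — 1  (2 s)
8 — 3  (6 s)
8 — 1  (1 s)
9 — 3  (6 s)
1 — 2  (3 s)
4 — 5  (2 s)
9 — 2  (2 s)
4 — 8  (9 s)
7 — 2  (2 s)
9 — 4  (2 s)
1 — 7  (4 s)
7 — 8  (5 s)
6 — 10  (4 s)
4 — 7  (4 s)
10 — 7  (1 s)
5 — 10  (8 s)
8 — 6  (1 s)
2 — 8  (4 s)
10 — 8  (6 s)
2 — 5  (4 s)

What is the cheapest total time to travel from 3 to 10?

Enumerating some paths:
3 - 8 - 6 - 7 - 10: 6+1+1+1 = 9
3 - 9 - 2 - 7 - 10: 6+2+2+1 = 11
The minimum is 9 s via 3 - 8 - 6 - 7 - 10.

9 s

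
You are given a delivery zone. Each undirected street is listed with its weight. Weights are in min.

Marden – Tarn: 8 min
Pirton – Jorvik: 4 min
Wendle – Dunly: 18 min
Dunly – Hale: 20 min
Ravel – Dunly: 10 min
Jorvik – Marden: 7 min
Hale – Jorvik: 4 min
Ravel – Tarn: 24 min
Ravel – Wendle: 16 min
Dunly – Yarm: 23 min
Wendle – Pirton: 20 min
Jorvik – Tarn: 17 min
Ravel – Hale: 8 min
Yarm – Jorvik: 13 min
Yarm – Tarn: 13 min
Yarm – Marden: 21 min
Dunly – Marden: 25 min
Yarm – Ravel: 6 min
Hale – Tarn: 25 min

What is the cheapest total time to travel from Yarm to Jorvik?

13 min

Compare a few routes:
Yarm → Marden → Jorvik: 21+7 = 28
Yarm → Ravel → Hale → Jorvik: 6+8+4 = 18
Yarm → Tarn → Marden → Jorvik: 13+8+7 = 28
Yarm → Jorvik: 13 = 13
Cheapest is Yarm → Jorvik at 13 min.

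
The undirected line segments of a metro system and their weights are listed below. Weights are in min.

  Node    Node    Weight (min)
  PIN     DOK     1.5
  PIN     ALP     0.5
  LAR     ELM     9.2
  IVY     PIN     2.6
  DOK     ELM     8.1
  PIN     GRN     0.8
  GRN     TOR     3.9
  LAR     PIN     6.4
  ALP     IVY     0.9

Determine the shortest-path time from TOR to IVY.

6.1 min

Candidate routes:
TOR → GRN → PIN → IVY: 3.9+0.8+2.6 = 7.3
TOR → GRN → PIN → ALP → IVY: 3.9+0.8+0.5+0.9 = 6.1
Cheapest is TOR → GRN → PIN → ALP → IVY at 6.1 min.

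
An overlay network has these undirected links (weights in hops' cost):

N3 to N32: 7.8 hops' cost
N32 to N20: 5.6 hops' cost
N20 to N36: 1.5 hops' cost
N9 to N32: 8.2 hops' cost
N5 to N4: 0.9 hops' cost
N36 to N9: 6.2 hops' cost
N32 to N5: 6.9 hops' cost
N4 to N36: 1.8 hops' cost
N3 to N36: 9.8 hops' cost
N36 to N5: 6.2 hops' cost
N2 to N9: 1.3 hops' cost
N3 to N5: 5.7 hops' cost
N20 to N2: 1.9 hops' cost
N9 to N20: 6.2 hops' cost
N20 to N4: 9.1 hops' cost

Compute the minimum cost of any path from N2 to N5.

6.1 hops' cost

Enumerating some paths:
N2 → N20 → N36 → N5: 1.9+1.5+6.2 = 9.6
N2 → N9 → N36 → N4 → N5: 1.3+6.2+1.8+0.9 = 10.2
N2 → N20 → N36 → N4 → N5: 1.9+1.5+1.8+0.9 = 6.1
N2 → N9 → N20 → N36 → N4 → N5: 1.3+6.2+1.5+1.8+0.9 = 11.7
Cheapest is N2 → N20 → N36 → N4 → N5 at 6.1 hops' cost.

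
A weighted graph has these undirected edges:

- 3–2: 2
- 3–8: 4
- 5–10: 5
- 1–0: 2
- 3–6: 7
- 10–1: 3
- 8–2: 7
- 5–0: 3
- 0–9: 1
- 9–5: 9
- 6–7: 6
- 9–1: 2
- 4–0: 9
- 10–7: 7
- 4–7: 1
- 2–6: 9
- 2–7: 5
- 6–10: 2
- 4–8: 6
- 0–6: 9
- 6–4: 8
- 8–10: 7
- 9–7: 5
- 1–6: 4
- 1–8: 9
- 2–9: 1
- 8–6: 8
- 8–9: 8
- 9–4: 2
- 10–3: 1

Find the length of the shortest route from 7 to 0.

Candidate routes:
7 - 4 - 9 - 1 - 0: 1+2+2+2 = 7
7 - 4 - 9 - 0: 1+2+1 = 4
7 - 9 - 0: 5+1 = 6
7 - 2 - 9 - 0: 5+1+1 = 7
Cheapest is 7 - 4 - 9 - 0 at 4.

4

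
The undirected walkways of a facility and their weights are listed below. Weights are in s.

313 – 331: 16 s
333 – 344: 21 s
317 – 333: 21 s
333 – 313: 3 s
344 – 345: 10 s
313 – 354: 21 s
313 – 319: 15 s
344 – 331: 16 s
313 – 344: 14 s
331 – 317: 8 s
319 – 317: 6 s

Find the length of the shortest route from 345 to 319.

Shortest distances from 345:
345: 0
344: 10  (via 345)
313: 24  (via 344)
331: 26  (via 344)
333: 27  (via 313)
317: 34  (via 331)
319: 39  (via 313)
Shortest route: 345–344–313–319 = 39 s.

39 s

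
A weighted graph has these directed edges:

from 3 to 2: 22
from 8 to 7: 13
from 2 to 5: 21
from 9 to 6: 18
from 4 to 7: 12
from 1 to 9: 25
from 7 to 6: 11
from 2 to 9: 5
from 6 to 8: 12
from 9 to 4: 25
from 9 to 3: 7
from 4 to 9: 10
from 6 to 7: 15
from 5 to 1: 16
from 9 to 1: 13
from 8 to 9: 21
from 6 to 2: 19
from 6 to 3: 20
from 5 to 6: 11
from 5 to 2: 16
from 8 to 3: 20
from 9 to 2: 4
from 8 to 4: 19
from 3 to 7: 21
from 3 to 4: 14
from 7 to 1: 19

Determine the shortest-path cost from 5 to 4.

Shortest distances from 5:
5: 0
6: 11  (via 5)
1: 16  (via 5)
2: 16  (via 5)
9: 21  (via 2)
8: 23  (via 6)
7: 26  (via 6)
3: 28  (via 9)
4: 42  (via 8)
Shortest route: 5 → 6 → 8 → 4 = 42.

42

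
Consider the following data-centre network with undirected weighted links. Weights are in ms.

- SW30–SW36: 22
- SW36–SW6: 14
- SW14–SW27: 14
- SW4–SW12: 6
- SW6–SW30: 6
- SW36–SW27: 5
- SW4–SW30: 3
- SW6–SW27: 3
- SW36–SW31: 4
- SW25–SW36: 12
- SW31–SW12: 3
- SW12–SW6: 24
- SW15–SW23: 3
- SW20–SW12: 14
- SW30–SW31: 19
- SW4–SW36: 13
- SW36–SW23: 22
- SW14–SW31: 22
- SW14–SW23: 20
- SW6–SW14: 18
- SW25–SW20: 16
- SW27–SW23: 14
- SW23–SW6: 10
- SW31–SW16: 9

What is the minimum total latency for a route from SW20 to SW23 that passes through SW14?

Shortest SW20→SW14: SW20–SW12–SW31–SW14 = 39
Shortest SW14→SW23: SW14–SW23 = 20
Total via SW14: 39 + 20 = 59 ms.

59 ms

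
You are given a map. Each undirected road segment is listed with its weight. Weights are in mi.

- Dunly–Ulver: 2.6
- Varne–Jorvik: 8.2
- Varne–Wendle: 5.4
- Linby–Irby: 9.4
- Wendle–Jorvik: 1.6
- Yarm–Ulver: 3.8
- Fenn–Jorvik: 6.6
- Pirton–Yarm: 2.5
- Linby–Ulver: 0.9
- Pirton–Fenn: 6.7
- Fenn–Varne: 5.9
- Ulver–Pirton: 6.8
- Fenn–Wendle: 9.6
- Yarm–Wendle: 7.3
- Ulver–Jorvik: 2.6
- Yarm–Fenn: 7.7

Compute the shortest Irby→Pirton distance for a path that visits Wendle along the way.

Shortest Irby→Wendle: Irby → Linby → Ulver → Jorvik → Wendle = 14.5
Best Wendle to Pirton: Wendle → Yarm → Pirton costing 9.8
Total via Wendle: 14.5 + 9.8 = 24.3 mi.

24.3 mi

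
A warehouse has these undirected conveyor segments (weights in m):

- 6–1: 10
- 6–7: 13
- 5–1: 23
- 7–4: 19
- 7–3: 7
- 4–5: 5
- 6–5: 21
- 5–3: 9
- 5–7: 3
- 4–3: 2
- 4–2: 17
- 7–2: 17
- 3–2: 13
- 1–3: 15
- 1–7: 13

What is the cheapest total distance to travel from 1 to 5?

16 m

Candidate routes:
1–7–5: 13+3 = 16
1–5: 23 = 23
1–3–4–5: 15+2+5 = 22
Cheapest is 1–7–5 at 16 m.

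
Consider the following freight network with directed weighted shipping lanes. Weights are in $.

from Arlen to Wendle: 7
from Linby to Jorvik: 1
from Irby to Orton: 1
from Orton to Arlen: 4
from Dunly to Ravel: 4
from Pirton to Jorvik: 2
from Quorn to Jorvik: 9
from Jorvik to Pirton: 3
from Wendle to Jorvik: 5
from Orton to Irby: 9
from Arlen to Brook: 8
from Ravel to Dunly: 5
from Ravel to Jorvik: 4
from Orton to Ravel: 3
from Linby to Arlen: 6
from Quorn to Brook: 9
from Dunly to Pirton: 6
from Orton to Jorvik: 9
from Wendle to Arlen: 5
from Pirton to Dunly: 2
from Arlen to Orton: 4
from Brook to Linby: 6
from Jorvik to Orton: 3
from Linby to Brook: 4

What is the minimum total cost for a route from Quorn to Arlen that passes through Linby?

Best Quorn to Linby: Quorn–Brook–Linby costing 15
Shortest Linby→Arlen: Linby–Arlen = 6
Total via Linby: 15 + 6 = $21.

$21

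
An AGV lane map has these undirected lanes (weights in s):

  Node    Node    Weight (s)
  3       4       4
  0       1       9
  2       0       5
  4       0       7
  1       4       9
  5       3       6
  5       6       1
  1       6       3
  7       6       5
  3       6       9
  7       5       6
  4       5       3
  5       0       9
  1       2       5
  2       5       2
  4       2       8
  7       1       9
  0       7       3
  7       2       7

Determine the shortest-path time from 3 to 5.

Running Dijkstra from 3:
3: 0
4: 4  (via 3)
5: 6  (via 3)
Shortest route: 3 → 5 = 6 s.

6 s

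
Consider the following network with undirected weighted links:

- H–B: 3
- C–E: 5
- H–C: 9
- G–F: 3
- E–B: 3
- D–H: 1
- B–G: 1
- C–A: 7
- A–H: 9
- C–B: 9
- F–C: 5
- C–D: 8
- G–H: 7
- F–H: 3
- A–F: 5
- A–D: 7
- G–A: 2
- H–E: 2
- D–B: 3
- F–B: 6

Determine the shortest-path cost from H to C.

Enumerating some paths:
H–E–C: 2+5 = 7
H–C: 9 = 9
H–F–C: 3+5 = 8
H–D–C: 1+8 = 9
The minimum is 7 via H–E–C.

7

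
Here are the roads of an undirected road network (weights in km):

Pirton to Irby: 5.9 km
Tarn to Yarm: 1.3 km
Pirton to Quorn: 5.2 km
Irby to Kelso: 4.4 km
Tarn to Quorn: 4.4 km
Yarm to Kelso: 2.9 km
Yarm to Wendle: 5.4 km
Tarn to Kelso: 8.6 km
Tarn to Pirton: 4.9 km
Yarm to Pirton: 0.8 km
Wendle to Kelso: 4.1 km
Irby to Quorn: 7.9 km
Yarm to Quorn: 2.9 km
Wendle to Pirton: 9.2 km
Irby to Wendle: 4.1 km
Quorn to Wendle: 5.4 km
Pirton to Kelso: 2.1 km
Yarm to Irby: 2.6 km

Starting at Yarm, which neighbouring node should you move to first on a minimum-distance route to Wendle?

Wendle

Enumerating some paths:
Yarm–Wendle: 5.4 = 5.4
Yarm–Pirton–Kelso–Wendle: 0.8+2.1+4.1 = 7
Yarm–Kelso–Wendle: 2.9+4.1 = 7
Yarm–Irby–Wendle: 2.6+4.1 = 6.7
The minimum is 5.4 km via Yarm–Wendle.
So from Yarm the first move is to Wendle.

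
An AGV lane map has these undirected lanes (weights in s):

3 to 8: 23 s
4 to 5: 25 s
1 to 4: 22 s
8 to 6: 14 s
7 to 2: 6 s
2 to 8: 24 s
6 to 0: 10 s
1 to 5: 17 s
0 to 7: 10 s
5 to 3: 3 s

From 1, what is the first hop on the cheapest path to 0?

Compare a few routes:
1 - 5 - 3 - 8 - 2 - 7 - 0: 17+3+23+24+6+10 = 83
1 - 4 - 5 - 3 - 8 - 6 - 0: 22+25+3+23+14+10 = 97
1 - 5 - 3 - 8 - 6 - 0: 17+3+23+14+10 = 67
1 - 4 - 5 - 3 - 8 - 2 - 7 - 0: 22+25+3+23+24+6+10 = 113
Cheapest is 1 - 5 - 3 - 8 - 6 - 0 at 67 s.
So from 1 the first move is to 5.

5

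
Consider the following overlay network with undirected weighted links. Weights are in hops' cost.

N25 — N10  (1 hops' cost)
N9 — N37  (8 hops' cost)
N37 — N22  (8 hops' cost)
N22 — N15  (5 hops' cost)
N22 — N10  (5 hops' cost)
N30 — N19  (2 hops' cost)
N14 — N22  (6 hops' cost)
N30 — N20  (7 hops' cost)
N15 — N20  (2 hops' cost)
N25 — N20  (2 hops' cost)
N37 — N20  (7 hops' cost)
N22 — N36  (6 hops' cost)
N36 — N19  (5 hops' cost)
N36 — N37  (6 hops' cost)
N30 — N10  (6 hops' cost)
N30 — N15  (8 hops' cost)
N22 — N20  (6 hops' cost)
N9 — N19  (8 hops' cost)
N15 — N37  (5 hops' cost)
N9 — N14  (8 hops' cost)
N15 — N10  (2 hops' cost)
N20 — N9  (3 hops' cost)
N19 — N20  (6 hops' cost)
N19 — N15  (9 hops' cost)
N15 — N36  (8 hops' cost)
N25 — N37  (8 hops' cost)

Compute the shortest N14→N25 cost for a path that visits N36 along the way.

23 hops' cost

Shortest N14→N36: N14 → N22 → N36 = 12
Best N36 to N25: N36 → N15 → N10 → N25 costing 11
Total via N36: 12 + 11 = 23 hops' cost.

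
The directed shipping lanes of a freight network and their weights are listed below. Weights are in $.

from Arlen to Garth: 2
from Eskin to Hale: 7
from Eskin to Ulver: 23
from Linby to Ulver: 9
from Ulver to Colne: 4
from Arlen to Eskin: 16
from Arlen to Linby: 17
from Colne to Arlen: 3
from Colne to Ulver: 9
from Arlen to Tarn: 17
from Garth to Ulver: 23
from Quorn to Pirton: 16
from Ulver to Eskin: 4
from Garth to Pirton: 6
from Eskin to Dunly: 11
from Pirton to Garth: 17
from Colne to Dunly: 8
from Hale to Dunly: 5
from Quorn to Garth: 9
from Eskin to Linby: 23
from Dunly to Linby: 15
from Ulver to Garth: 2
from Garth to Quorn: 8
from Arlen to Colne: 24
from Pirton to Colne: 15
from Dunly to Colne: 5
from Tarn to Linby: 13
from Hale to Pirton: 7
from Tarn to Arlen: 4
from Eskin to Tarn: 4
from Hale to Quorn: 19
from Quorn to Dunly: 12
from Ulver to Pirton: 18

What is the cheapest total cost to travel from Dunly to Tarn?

$22

Settle nodes by increasing distance from Dunly:
Dunly: 0
Colne: 5  (via Dunly)
Arlen: 8  (via Colne)
Garth: 10  (via Arlen)
Ulver: 14  (via Colne)
Linby: 15  (via Dunly)
Pirton: 16  (via Garth)
Eskin: 18  (via Ulver)
Quorn: 18  (via Garth)
Tarn: 22  (via Eskin)
Shortest route: Dunly → Colne → Ulver → Eskin → Tarn = $22.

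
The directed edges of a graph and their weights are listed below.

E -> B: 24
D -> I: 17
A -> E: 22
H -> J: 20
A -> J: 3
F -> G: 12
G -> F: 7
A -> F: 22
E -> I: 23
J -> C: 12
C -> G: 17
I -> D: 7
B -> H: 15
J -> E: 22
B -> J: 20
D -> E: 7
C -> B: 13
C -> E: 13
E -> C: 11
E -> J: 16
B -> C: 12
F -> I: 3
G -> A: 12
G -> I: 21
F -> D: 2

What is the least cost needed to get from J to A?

Shortest distances from J:
J: 0
C: 12  (via J)
E: 22  (via J)
B: 25  (via C)
G: 29  (via C)
F: 36  (via G)
D: 38  (via F)
I: 39  (via F)
H: 40  (via B)
A: 41  (via G)
Shortest route: J–C–G–A = 41.

41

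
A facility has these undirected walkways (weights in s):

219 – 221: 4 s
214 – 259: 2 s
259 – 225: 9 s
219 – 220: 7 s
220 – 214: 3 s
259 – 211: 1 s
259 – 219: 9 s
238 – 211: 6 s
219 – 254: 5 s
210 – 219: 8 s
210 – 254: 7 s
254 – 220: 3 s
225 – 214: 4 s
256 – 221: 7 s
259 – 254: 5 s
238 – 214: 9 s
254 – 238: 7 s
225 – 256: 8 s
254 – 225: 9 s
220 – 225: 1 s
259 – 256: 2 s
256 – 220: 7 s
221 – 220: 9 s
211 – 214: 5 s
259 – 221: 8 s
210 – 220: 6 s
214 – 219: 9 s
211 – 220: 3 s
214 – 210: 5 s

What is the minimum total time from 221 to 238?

15 s

Shortest distances from 221:
221: 0
219: 4  (via 221)
256: 7  (via 221)
259: 8  (via 221)
211: 9  (via 259)
220: 9  (via 221)
254: 9  (via 219)
214: 10  (via 259)
225: 10  (via 220)
210: 12  (via 219)
238: 15  (via 211)
Shortest route: 221–259–211–238 = 15 s.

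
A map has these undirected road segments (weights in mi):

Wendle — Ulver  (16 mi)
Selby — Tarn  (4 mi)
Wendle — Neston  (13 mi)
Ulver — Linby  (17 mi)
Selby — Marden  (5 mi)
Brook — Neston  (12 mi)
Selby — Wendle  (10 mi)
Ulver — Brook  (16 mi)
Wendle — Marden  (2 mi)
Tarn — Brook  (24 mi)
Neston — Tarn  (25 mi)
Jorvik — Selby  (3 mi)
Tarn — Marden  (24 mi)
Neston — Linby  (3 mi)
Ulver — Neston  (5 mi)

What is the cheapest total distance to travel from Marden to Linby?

Compare a few routes:
Marden - Wendle - Neston - Linby: 2+13+3 = 18
Marden - Wendle - Ulver - Neston - Linby: 2+16+5+3 = 26
Cheapest is Marden - Wendle - Neston - Linby at 18 mi.

18 mi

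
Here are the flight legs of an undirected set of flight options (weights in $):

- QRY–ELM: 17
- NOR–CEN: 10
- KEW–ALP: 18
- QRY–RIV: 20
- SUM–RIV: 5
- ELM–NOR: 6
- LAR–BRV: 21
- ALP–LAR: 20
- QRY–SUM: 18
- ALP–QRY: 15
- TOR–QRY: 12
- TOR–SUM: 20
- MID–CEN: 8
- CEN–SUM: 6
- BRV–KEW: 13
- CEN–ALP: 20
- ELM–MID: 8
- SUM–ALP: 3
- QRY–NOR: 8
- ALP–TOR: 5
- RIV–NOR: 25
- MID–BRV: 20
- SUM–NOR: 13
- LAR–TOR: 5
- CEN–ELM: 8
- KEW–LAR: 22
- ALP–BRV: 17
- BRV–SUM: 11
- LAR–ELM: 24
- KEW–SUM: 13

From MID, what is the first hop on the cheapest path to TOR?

CEN

Compare a few routes:
MID → CEN → SUM → TOR: 8+6+20 = 34
MID → CEN → ALP → TOR: 8+20+5 = 33
MID → CEN → SUM → ALP → TOR: 8+6+3+5 = 22
MID → ELM → CEN → SUM → ALP → TOR: 8+8+6+3+5 = 30
Cheapest is MID → CEN → SUM → ALP → TOR at $22.
So from MID the first move is to CEN.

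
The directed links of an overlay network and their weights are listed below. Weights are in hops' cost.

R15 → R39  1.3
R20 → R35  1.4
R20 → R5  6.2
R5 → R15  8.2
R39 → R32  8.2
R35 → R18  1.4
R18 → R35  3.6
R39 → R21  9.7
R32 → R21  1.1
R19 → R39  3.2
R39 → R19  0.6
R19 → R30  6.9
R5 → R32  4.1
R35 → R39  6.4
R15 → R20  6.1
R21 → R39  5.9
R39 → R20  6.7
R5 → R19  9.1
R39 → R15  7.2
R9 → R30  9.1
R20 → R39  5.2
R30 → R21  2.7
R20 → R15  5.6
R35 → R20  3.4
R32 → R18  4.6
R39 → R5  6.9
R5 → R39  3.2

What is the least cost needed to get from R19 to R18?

12.7 hops' cost

Candidate routes:
R19 → R39 → R32 → R18: 3.2+8.2+4.6 = 16
R19 → R39 → R20 → R35 → R18: 3.2+6.7+1.4+1.4 = 12.7
Cheapest is R19 → R39 → R20 → R35 → R18 at 12.7 hops' cost.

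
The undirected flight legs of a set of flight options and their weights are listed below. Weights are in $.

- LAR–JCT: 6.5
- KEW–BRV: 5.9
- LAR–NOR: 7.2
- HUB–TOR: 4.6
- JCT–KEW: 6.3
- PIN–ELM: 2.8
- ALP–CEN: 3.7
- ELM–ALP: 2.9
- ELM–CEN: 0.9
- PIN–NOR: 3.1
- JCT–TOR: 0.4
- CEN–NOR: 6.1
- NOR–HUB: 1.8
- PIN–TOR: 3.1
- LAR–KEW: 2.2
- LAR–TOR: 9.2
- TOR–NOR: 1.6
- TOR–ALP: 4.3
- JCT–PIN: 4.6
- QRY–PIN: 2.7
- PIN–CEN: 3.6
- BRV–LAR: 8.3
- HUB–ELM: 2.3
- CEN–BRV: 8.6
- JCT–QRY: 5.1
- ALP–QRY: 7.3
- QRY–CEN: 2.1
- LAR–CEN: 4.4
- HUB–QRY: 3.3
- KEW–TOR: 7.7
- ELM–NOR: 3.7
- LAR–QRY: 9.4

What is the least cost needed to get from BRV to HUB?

$11.8

Enumerating some paths:
BRV–CEN–ELM–HUB: 8.6+0.9+2.3 = 11.8
BRV–CEN–QRY–HUB: 8.6+2.1+3.3 = 14
Cheapest is BRV–CEN–ELM–HUB at $11.8.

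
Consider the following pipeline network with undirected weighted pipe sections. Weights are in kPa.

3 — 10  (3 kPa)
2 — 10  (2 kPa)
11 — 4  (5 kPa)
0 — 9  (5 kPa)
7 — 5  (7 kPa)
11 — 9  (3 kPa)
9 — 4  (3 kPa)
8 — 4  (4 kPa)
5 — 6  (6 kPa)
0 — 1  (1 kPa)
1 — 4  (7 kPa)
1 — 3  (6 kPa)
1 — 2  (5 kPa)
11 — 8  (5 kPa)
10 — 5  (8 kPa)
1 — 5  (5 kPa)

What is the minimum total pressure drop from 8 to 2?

Settle nodes by increasing distance from 8:
8: 0
4: 4  (via 8)
11: 5  (via 8)
9: 7  (via 4)
1: 11  (via 4)
0: 12  (via 9)
2: 16  (via 1)
Shortest route: 8–4–1–2 = 16 kPa.

16 kPa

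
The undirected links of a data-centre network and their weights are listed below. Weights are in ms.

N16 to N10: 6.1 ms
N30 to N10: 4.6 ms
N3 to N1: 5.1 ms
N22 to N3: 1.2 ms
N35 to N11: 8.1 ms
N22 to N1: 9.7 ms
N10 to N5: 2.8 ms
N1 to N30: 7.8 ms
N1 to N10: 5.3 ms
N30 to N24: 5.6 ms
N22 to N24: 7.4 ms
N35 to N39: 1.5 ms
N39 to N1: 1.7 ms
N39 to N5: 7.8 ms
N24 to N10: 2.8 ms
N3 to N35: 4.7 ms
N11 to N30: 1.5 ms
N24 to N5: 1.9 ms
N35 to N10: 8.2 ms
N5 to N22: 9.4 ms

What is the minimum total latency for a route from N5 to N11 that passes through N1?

17.4 ms

Best N5 to N1: N5–N10–N1 costing 8.1
Shortest N1→N11: N1–N30–N11 = 9.3
Total via N1: 8.1 + 9.3 = 17.4 ms.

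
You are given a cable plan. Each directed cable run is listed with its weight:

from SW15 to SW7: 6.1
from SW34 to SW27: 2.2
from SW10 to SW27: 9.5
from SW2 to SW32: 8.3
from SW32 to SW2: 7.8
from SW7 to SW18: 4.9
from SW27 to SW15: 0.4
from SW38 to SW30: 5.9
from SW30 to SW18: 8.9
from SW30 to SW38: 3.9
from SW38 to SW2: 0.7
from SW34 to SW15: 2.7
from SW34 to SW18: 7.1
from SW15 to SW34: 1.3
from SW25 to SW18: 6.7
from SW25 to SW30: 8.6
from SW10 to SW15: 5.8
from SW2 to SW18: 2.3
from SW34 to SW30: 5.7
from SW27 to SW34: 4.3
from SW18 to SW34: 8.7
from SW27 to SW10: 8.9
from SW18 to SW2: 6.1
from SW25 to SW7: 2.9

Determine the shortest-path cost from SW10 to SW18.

14.2

Enumerating some paths:
SW10–SW15–SW34–SW18: 5.8+1.3+7.1 = 14.2
SW10–SW27–SW15–SW34–SW18: 9.5+0.4+1.3+7.1 = 18.3
SW10–SW15–SW7–SW18: 5.8+6.1+4.9 = 16.8
SW10–SW15–SW34–SW30–SW38–SW2–SW18: 5.8+1.3+5.7+3.9+0.7+2.3 = 19.7
Cheapest is SW10–SW15–SW34–SW18 at 14.2.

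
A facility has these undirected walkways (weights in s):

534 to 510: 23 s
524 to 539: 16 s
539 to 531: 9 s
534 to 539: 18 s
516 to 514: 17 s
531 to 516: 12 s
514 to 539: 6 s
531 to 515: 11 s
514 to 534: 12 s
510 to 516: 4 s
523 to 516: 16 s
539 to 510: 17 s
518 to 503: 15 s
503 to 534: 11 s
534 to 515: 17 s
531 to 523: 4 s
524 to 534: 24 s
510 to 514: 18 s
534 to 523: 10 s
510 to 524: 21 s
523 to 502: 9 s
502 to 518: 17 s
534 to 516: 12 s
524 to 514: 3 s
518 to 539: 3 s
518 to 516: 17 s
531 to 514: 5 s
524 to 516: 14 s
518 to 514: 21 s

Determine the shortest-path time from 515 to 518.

Running Dijkstra from 515:
515: 0
531: 11  (via 515)
523: 15  (via 531)
514: 16  (via 531)
534: 17  (via 515)
524: 19  (via 514)
539: 20  (via 531)
516: 23  (via 531)
518: 23  (via 539)
Shortest route: 515 → 531 → 539 → 518 = 23 s.

23 s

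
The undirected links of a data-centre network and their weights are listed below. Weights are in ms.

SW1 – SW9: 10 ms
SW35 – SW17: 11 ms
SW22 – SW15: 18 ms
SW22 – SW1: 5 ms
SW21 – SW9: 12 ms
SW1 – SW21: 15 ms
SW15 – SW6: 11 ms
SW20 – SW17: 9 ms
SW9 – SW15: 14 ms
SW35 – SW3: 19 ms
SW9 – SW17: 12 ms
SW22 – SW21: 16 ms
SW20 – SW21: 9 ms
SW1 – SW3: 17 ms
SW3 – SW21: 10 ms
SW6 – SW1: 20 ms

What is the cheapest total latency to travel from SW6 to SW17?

Candidate routes:
SW6 - SW15 - SW9 - SW21 - SW20 - SW17: 11+14+12+9+9 = 55
SW6 - SW1 - SW9 - SW17: 20+10+12 = 42
SW6 - SW15 - SW9 - SW17: 11+14+12 = 37
SW6 - SW1 - SW21 - SW20 - SW17: 20+15+9+9 = 53
The minimum is 37 ms via SW6 - SW15 - SW9 - SW17.

37 ms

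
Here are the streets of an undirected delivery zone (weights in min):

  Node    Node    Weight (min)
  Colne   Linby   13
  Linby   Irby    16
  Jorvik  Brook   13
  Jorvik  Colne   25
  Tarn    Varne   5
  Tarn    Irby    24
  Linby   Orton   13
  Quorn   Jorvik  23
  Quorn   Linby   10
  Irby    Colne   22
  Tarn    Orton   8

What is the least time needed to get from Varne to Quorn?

Enumerating some paths:
Varne–Tarn–Orton–Linby–Colne–Jorvik–Quorn: 5+8+13+13+25+23 = 87
Varne–Tarn–Orton–Linby–Quorn: 5+8+13+10 = 36
Varne–Tarn–Irby–Linby–Quorn: 5+24+16+10 = 55
Varne–Tarn–Irby–Colne–Linby–Quorn: 5+24+22+13+10 = 74
The minimum is 36 min via Varne–Tarn–Orton–Linby–Quorn.

36 min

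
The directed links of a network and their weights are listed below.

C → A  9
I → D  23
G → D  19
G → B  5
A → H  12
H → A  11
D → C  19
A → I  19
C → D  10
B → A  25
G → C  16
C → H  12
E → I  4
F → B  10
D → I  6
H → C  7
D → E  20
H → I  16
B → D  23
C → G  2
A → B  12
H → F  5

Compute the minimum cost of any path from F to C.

Running Dijkstra from F:
F: 0
B: 10  (via F)
D: 33  (via B)
A: 35  (via B)
I: 39  (via D)
H: 47  (via A)
C: 52  (via D)
Shortest route: F → B → D → C = 52.

52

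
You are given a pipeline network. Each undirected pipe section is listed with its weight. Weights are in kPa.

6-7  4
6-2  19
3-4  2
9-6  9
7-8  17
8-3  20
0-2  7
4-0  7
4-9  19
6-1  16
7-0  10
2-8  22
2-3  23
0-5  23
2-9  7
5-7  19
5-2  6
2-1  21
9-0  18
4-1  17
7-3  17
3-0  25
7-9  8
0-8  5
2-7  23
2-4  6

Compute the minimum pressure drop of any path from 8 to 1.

29 kPa

Settle nodes by increasing distance from 8:
8: 0
0: 5  (via 8)
2: 12  (via 0)
4: 12  (via 0)
3: 14  (via 4)
7: 15  (via 0)
5: 18  (via 2)
6: 19  (via 7)
9: 19  (via 2)
1: 29  (via 4)
Shortest route: 8 → 0 → 4 → 1 = 29 kPa.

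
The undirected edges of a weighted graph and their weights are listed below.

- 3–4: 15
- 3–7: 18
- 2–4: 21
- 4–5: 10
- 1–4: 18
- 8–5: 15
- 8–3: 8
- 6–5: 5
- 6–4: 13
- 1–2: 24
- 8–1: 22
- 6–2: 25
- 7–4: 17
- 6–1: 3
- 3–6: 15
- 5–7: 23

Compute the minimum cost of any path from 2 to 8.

44

Running Dijkstra from 2:
2: 0
4: 21  (via 2)
1: 24  (via 2)
6: 25  (via 2)
5: 30  (via 6)
3: 36  (via 4)
7: 38  (via 4)
8: 44  (via 3)
Shortest route: 2–4–3–8 = 44.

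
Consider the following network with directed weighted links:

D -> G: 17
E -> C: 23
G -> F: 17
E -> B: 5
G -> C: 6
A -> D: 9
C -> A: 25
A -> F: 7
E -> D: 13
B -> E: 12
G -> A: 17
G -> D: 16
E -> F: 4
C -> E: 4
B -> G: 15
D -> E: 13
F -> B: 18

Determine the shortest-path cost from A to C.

Candidate routes:
A–D–G–C: 9+17+6 = 32
A–D–E–C: 9+13+23 = 45
The minimum is 32 via A–D–G–C.

32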